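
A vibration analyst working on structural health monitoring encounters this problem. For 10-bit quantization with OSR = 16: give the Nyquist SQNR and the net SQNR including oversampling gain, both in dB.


Step 1 — baseline SQNR at Nyquist:
SQNR_base = 6.02*N + 1.76
          = 6.02*10 + 1.76
          = 61.96 dB

Step 2 — oversampling processing gain:
G = 10*log10(OSR) = 10*log10(16) = 12.04 dB

Step 3 — total:
SQNR_total = 61.96 + 12.04 = 74.0 dB

Base SQNR = 61.96 dB; oversampled SQNR = 74.0 dB


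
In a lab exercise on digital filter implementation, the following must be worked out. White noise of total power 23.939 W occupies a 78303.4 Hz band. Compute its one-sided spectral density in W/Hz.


Power spectral density:
PSD = P / BW
    = 23.939 / 78303.4
    = 0.00030572 W/Hz

0.00030572 W/Hz


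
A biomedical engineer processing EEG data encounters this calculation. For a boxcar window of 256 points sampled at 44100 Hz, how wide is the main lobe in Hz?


Main lobe width for a rectangular window:
Width = 2 * fs / N
      = 2 * 44100 / 256
      = 88200 / 256
      = 344.531 Hz

344.531 Hz


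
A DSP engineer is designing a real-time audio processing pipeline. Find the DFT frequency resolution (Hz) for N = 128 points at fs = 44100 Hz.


DFT frequency resolution:
df = fs / N
   = 44100 / 128
   = 344.5312 Hz

344.5312 Hz


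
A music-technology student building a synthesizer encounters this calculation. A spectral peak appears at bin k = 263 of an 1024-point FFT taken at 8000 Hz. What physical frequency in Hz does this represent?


Frequency of DFT bin k:
f_k = k * fs / N
    = 263 * 8000 / 1024
    = 2104000 / 1024
    = 2054.688 Hz

2054.688 Hz


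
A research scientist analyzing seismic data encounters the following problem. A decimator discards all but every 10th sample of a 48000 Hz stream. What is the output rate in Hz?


Decimation reduces the sample rate:
fs_out = fs_in / M
       = 48000 / 10
       = 4800.0 Hz

4800.0 Hz


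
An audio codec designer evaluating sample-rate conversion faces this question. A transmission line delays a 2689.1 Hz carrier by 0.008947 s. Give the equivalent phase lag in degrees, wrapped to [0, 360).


Phase shift from frequency and time delay:
phi = 360 * f * t_delay
    = 360 * 2689.1 * 0.008947
    = 8661.38 degrees
    mod 360 = 21.38 degrees

21.38 degrees


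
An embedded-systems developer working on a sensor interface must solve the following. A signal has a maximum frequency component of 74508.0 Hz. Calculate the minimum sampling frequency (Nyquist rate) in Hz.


The Nyquist rate is twice the maximum frequency component.
fs_min = 2 * fmax
      = 2 * 74508.0
      = 149016.0 Hz

149016.0


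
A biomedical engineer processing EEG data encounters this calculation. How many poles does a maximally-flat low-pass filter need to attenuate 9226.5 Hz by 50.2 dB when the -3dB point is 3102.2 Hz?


Butterworth filter order formula:
n = log10(10^(A/10) - 1) / (2 * log10(f_stop/f_pass))
10^(50.2/10) - 1 = 104711.8548
f_stop/f_pass = 9226.5 / 3102.2 = 2.9742
n = 5.3024 -> ceil = 6

6


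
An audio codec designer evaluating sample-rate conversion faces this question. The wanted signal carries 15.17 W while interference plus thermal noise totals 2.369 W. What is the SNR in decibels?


SNR in decibels:
SNR = 10 * log10(Ps / Pn)
    = 10 * log10(15.17 / 2.369)
    = 10 * log10(6.4035)
    = 10 * 0.8064
    = 8.06 dB

8.06 dB


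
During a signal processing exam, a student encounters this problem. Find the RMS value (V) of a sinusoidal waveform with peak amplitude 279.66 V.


RMS voltage for a sinusoidal waveform:
V_rms = V_peak / sqrt(2)
      = 279.66 / 1.414214
      = 197.749 V

197.749 V


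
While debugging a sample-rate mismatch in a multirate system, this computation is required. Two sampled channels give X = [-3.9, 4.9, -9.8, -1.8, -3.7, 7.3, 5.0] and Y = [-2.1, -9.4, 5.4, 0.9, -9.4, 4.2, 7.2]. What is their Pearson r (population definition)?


Pearson correlation coefficient (population):
r = cov(X,Y) / (std(X) * std(Y))
Mean X = -0.2857, Mean Y = -0.4571
Cov(X,Y) = 1.159388
Std(X) = 5.730976, Std(Y) = 6.314577
r = 0.032

0.032


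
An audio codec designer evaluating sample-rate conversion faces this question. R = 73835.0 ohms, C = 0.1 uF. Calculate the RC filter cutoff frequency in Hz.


Cutoff frequency of a first-order RC filter:
fc = 1 / (2 * pi * R * C)
C = 0.1 uF = 1e-07 F
fc = 1 / (2 * pi * 73835.0 * 1e-07)
   = 1 / 0.04639189871556
   = 21.555488 Hz

21.555488 Hz


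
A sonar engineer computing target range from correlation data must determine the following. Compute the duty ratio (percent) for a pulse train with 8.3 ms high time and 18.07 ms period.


Duty cycle as a percentage:
DC = (t_on / T) * 100
   = (8.3 / 18.07) * 100
   = 0.459325 * 100
   = 45.93 %

45.93 %


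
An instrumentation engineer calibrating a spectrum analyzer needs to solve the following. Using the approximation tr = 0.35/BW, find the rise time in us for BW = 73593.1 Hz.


Rise time from bandwidth relationship:
tr = 0.35 / BW
   = 0.35 / 73593.1
   = 4.755880646e-06 s
   = 4.7559 us

4.7559 us


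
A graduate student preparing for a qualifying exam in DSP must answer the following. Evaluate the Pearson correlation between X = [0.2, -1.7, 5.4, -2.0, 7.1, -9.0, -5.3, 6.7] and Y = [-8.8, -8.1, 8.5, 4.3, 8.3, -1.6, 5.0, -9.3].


Pearson correlation coefficient (population):
r = cov(X,Y) / (std(X) * std(Y))
Mean X = 0.175, Mean Y = -0.2125
Cov(X,Y) = 4.265938
Std(X) = 5.479906, Std(Y) = 7.214298
r = 0.1079

0.1079


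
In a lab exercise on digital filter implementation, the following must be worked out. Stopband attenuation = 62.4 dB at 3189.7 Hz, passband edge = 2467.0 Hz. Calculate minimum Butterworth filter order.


Butterworth filter order formula:
n = log10(10^(A/10) - 1) / (2 * log10(f_stop/f_pass))
10^(62.4/10) - 1 = 1737799.8287
f_stop/f_pass = 3189.7 / 2467.0 = 1.2929
n = 27.9618 -> ceil = 28

28


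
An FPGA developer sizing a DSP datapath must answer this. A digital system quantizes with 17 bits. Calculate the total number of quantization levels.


Number of quantization levels = 2^N
= 2^17
= 131072

131072


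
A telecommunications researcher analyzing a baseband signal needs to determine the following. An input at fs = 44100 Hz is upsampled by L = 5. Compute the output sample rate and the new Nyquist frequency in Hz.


Step 1 — output sample rate after interpolation by L:
fs_out = L * fs_in = 5 * 44100 = 220500 Hz

Step 2 — Nyquist frequency of the output stream:
f_Nyq = fs_out / 2 = 220500 / 2 = 110250.0 Hz

fs_out = 220500 Hz; f_Nyquist = 110250.0 Hz


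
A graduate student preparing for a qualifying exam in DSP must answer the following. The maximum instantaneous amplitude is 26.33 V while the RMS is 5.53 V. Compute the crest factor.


Crest factor is the ratio of peak to RMS:
CF = V_peak / V_rms
   = 26.33 / 5.53
   = 4.7613

4.7613


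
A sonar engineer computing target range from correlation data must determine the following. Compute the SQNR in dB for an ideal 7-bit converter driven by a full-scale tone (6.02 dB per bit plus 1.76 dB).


Theoretical SNR for a full-scale sinusoid:
SNR = 6.02 * N + 1.76
    = 6.02 * 7 + 1.76
    = 42.14 + 1.76
    = 43.9 dB

43.9 dB


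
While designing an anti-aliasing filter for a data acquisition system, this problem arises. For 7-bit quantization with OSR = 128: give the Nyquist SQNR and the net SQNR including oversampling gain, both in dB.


Step 1 — baseline SQNR at Nyquist:
SQNR_base = 6.02*N + 1.76
          = 6.02*7 + 1.76
          = 43.9 dB

Step 2 — oversampling processing gain:
G = 10*log10(OSR) = 10*log10(128) = 21.07 dB

Step 3 — total:
SQNR_total = 43.9 + 21.07 = 64.97 dB

Base SQNR = 43.9 dB; oversampled SQNR = 64.97 dB


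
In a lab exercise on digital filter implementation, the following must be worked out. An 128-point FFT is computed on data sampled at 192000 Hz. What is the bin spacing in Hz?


DFT frequency resolution:
df = fs / N
   = 192000 / 128
   = 1500.0 Hz

1500.0 Hz


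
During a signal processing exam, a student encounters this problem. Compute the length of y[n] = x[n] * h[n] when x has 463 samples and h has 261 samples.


Linear convolution output length:
L = N + M - 1
  = 463 + 261 - 1
  = 723 samples

723


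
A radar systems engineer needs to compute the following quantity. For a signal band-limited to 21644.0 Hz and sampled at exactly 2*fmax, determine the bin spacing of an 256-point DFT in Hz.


Step 1 — Nyquist sampling rate:
fs = 2 * fmax = 2 * 21644.0 = 43288.0 Hz

Step 2 — DFT bin spacing:
df = fs / N = 43288.0 / 256 = 169.0938 Hz

169.0938 Hz


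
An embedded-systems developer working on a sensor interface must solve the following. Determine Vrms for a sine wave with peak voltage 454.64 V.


RMS voltage for a sinusoidal waveform:
V_rms = V_peak / sqrt(2)
      = 454.64 / 1.414214
      = 321.479 V

321.479 V


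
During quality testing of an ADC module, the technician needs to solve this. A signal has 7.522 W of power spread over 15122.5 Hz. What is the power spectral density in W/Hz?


Power spectral density:
PSD = P / BW
    = 7.522 / 15122.5
    = 0.0004974 W/Hz

0.0004974 W/Hz


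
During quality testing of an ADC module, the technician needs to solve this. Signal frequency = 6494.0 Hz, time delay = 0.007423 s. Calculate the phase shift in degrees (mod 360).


Phase shift from frequency and time delay:
phi = 360 * f * t_delay
    = 360 * 6494.0 * 0.007423
    = 17353.79 degrees
    mod 360 = 73.79 degrees

73.79 degrees


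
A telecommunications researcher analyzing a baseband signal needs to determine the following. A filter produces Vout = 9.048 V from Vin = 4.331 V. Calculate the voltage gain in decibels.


Voltage gain in dB:
G = 20 * log10(Vout / Vin)
  = 20 * log10(9.048 / 4.331)
  = 20 * log10(2.089125)
  = 20 * 0.319964
  = 6.4 dB

6.4 dB


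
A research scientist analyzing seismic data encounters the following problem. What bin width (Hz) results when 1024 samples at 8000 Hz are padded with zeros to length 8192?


Frequency resolution after zero-padding:
N_padded = 1024 * 8 = 8192
df = fs / N_padded
   = 8000 / 8192
   = 0.9766 Hz

0.9766 Hz


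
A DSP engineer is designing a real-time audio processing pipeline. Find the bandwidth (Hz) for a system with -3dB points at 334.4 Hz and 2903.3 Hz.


Bandwidth is the difference of -3dB frequencies:
BW = f_high - f_low
   = 2903.3 - 334.4
   = 2568.9 Hz

2568.9 Hz


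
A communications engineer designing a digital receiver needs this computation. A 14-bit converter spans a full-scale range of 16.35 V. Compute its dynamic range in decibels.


Dynamic range from full-scale to LSB:
V_min = V_max / 2^bits = 16.35 / 2^14
DR = 20 * log10(V_max / V_min)
   = 20 * log10(2^14)
   = 20 * 14 * log10(2)
   = 84.29 dB

84.29 dB


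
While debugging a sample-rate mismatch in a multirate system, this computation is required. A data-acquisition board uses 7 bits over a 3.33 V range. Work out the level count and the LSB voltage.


Step 1 — number of quantization levels:
L = 2^N = 2^7 = 128

Step 2 — LSB step size:
delta = Vfs / L
      = 3.33 / 128
      = 0.02601563 V

Levels = 128; step size = 0.02601563 V


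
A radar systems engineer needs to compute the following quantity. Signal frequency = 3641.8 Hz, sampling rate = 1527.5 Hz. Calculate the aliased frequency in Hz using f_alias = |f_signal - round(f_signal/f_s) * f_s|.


Compute the nearest integer multiple of fs to the signal:
n = round(3641.8 / 1527.5) = 2
f_alias = |3641.8 - 2 * 1527.5|
        = |3641.8 - 3055.0|
        = 586.8 Hz

586.8


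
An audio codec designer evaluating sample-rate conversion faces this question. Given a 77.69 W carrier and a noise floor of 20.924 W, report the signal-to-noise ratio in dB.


SNR in decibels:
SNR = 10 * log10(Ps / Pn)
    = 10 * log10(77.69 / 20.924)
    = 10 * log10(3.713)
    = 10 * 0.5697
    = 5.7 dB

5.7 dB


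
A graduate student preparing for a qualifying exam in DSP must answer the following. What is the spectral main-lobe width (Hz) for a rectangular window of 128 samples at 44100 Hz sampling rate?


Main lobe width for a rectangular window:
Width = 2 * fs / N
      = 2 * 44100 / 128
      = 88200 / 128
      = 689.062 Hz

689.062 Hz


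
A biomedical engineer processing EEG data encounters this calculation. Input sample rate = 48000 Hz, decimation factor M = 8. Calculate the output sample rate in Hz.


Decimation reduces the sample rate:
fs_out = fs_in / M
       = 48000 / 8
       = 6000.0 Hz

6000.0 Hz


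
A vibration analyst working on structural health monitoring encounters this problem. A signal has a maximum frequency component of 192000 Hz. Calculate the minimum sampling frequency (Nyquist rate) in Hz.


The Nyquist rate is twice the maximum frequency component.
fs_min = 2 * fmax
      = 2 * 192000
      = 384000 Hz

384000


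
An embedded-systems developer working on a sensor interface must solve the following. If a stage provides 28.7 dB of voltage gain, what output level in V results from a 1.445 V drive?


Output voltage from dB gain:
V_out = V_in * 10^(gain_dB / 20)
      = 1.445 * 10^(28.7 / 20)
      = 1.445 * 27.227013
      = 39.343 V

39.343 V


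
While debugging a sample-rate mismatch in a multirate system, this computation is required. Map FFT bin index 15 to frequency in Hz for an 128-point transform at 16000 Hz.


Frequency of DFT bin k:
f_k = k * fs / N
    = 15 * 16000 / 128
    = 240000 / 128
    = 1875.0 Hz

1875.0 Hz


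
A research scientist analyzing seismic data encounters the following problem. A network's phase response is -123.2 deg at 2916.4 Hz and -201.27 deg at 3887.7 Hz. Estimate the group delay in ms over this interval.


Group delay from phase difference:
tau = -d(phi)/d(omega)
d(phi) = -78.07 deg = -1.362579 rad
d(omega) = 2*pi*(3887.7 - 2916.4) = 6102.8579 rad/s
tau = -(-1.362579) / 6102.8579
    = 0.2233 ms

0.2233 ms


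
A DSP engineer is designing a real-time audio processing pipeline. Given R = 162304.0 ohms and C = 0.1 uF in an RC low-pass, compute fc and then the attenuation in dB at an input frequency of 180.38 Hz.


Step 1 — cutoff frequency:
fc = 1 / (2*pi*R*C)
C = 0.1 uF = 1e-07 F
fc = 1 / (2*pi*162304.0*1e-07)
   = 9.80598 Hz

Step 2 — magnitude at f = 180.38 Hz:
|H(f)| = 1 / sqrt(1 + (f/fc)^2)
f/fc = 180.38 / 9.80598 = 18.394898
|H| = 1 / sqrt(1 + 338.372272) = 0.0542827
|H|_dB = 20*log10(0.0542827) = -25.31 dB

fc = 9.80598 Hz; |H(180.38 Hz)| = -25.31 dB


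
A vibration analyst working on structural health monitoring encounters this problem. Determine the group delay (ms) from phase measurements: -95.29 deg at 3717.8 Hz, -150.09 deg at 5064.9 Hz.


Group delay from phase difference:
tau = -d(phi)/d(omega)
d(phi) = -54.8 deg = -0.95644 rad
d(omega) = 2*pi*(5064.9 - 3717.8) = 8464.0789 rad/s
tau = -(-0.95644) / 8464.0789
    = 0.113 ms

0.113 ms


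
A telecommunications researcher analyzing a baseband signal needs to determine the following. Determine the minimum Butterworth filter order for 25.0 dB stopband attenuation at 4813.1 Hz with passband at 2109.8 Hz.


Butterworth filter order formula:
n = log10(10^(A/10) - 1) / (2 * log10(f_stop/f_pass))
10^(25.0/10) - 1 = 315.2278
f_stop/f_pass = 4813.1 / 2109.8 = 2.2813
n = 3.4879 -> ceil = 4

4


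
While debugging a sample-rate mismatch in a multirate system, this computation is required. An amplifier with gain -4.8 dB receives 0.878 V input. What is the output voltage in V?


Output voltage from dB gain:
V_out = V_in * 10^(gain_dB / 20)
      = 0.878 * 10^(-4.8 / 20)
      = 0.878 * 0.57544
      = 0.5052 V

0.5052 V


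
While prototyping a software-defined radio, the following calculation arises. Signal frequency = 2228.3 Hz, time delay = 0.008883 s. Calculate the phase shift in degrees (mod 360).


Phase shift from frequency and time delay:
phi = 360 * f * t_delay
    = 360 * 2228.3 * 0.008883
    = 7125.84 degrees
    mod 360 = 285.84 degrees

285.84 degrees


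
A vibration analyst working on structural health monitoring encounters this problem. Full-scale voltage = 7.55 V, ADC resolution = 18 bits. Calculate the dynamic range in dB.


Dynamic range from full-scale to LSB:
V_min = V_max / 2^bits = 7.55 / 2^18
DR = 20 * log10(V_max / V_min)
   = 20 * log10(2^18)
   = 20 * 18 * log10(2)
   = 108.37 dB

108.37 dB


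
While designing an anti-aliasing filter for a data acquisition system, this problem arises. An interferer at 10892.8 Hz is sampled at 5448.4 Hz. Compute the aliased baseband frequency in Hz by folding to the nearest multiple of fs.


Compute the nearest integer multiple of fs to the signal:
n = round(10892.8 / 5448.4) = 2
f_alias = |10892.8 - 2 * 5448.4|
        = |10892.8 - 10896.8|
        = 4.0 Hz

4.0


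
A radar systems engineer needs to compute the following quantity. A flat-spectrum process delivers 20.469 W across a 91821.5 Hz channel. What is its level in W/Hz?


Power spectral density:
PSD = P / BW
    = 20.469 / 91821.5
    = 0.00022292 W/Hz

0.00022292 W/Hz


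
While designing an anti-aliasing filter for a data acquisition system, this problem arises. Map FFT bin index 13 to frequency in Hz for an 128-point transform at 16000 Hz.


Frequency of DFT bin k:
f_k = k * fs / N
    = 13 * 16000 / 128
    = 208000 / 128
    = 1625.0 Hz

1625.0 Hz


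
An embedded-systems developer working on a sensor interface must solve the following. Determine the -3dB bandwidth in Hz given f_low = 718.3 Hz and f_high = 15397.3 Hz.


Bandwidth is the difference of -3dB frequencies:
BW = f_high - f_low
   = 15397.3 - 718.3
   = 14679.0 Hz

14679.0 Hz


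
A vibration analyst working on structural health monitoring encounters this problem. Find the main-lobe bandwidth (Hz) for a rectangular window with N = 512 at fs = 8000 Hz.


Main lobe width for a rectangular window:
Width = 2 * fs / N
      = 2 * 8000 / 512
      = 16000 / 512
      = 31.25 Hz

31.25 Hz


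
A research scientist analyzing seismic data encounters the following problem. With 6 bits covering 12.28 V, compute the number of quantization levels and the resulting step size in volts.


Step 1 — number of quantization levels:
L = 2^N = 2^6 = 64

Step 2 — LSB step size:
delta = Vfs / L
      = 12.28 / 64
      = 0.191875 V

Levels = 64; step size = 0.191875 V


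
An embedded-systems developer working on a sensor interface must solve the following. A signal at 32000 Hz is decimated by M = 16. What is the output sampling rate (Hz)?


Decimation reduces the sample rate:
fs_out = fs_in / M
       = 32000 / 16
       = 2000.0 Hz

2000.0 Hz


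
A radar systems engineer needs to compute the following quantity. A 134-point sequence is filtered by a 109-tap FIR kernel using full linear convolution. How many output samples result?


Linear convolution output length:
L = N + M - 1
  = 134 + 109 - 1
  = 242 samples

242


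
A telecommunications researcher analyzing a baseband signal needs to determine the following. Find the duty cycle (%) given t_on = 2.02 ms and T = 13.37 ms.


Duty cycle as a percentage:
DC = (t_on / T) * 100
   = (2.02 / 13.37) * 100
   = 0.151085 * 100
   = 15.11 %

15.11 %


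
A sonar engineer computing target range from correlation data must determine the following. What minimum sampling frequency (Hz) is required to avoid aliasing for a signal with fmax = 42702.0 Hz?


The Nyquist rate is twice the maximum frequency component.
fs_min = 2 * fmax
      = 2 * 42702.0
      = 85404.0 Hz

85404.0


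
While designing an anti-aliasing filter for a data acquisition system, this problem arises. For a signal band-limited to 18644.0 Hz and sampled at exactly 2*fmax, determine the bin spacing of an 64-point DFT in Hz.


Step 1 — Nyquist sampling rate:
fs = 2 * fmax = 2 * 18644.0 = 37288.0 Hz

Step 2 — DFT bin spacing:
df = fs / N = 37288.0 / 64 = 582.625 Hz

582.625 Hz


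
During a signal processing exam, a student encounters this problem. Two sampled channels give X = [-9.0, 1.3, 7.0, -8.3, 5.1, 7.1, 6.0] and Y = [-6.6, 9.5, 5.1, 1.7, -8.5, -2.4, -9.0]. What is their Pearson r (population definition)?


Pearson correlation coefficient (population):
r = cov(X,Y) / (std(X) * std(Y))
Mean X = 1.3143, Mean Y = -1.4571
Cov(X,Y) = -1.092041
Std(X) = 6.556443, Std(Y) = 6.620932
r = -0.0252

-0.0252


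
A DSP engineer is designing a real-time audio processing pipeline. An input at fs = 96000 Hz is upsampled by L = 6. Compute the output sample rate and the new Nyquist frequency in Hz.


Step 1 — output sample rate after interpolation by L:
fs_out = L * fs_in = 6 * 96000 = 576000 Hz

Step 2 — Nyquist frequency of the output stream:
f_Nyq = fs_out / 2 = 576000 / 2 = 288000.0 Hz

fs_out = 576000 Hz; f_Nyquist = 288000.0 Hz


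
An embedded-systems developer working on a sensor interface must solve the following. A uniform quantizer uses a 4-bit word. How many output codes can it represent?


Number of quantization levels = 2^N
= 2^4
= 16

16


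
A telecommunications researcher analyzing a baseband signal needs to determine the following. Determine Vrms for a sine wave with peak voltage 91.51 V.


RMS voltage for a sinusoidal waveform:
V_rms = V_peak / sqrt(2)
      = 91.51 / 1.414214
      = 64.707 V

64.707 V


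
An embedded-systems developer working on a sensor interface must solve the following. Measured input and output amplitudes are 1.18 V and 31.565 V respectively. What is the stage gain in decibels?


Voltage gain in dB:
G = 20 * log10(Vout / Vin)
  = 20 * log10(31.565 / 1.18)
  = 20 * log10(26.75)
  = 20 * 1.427324
  = 28.55 dB

28.55 dB


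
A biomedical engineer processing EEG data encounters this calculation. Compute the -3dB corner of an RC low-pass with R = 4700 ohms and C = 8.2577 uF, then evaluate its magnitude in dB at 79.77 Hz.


Step 1 — cutoff frequency:
fc = 1 / (2*pi*R*C)
C = 8.2577 uF = 8.2577e-06 F
fc = 1 / (2*pi*4700*8.2577e-06)
   = 4.10075 Hz

Step 2 — magnitude at f = 79.77 Hz:
|H(f)| = 1 / sqrt(1 + (f/fc)^2)
f/fc = 79.77 / 4.10075 = 19.452539
|H| = 1 / sqrt(1 + 378.401274) = 0.0513394
|H|_dB = 20*log10(0.0513394) = -25.79 dB

fc = 4.10075 Hz; |H(79.77 Hz)| = -25.79 dB


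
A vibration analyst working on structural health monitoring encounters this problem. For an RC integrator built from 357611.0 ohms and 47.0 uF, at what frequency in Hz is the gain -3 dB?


Cutoff frequency of a first-order RC filter:
fc = 1 / (2 * pi * R * C)
C = 47.0 uF = 4.7e-05 F
fc = 1 / (2 * pi * 357611.0 * 4.7e-05)
   = 1 / 105.60600050163
   = 0.009469 Hz

0.009469 Hz


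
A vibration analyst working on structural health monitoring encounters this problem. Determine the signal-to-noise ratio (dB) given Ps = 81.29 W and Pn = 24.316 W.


SNR in decibels:
SNR = 10 * log10(Ps / Pn)
    = 10 * log10(81.29 / 24.316)
    = 10 * log10(3.3431)
    = 10 * 0.5241
    = 5.24 dB

5.24 dB


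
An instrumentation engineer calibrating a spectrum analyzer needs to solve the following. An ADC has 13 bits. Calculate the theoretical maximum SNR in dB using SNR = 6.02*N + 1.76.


Theoretical SNR for a full-scale sinusoid:
SNR = 6.02 * N + 1.76
    = 6.02 * 13 + 1.76
    = 78.26 + 1.76
    = 80.02 dB

80.02 dB


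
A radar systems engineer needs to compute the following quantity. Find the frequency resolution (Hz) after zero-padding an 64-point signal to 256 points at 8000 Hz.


Frequency resolution after zero-padding:
N_padded = 64 * 4 = 256
df = fs / N_padded
   = 8000 / 256
   = 31.25 Hz

31.25 Hz


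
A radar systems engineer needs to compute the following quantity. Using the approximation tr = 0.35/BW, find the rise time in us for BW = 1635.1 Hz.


Rise time from bandwidth relationship:
tr = 0.35 / BW
   = 0.35 / 1635.1
   = 0.0002140541863 s
   = 214.0542 us

214.0542 us


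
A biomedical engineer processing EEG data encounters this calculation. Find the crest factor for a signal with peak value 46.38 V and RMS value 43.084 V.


Crest factor is the ratio of peak to RMS:
CF = V_peak / V_rms
   = 46.38 / 43.084
   = 1.0765

1.0765


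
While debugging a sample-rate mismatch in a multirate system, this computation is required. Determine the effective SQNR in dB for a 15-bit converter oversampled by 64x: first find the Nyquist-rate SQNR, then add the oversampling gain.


Step 1 — baseline SQNR at Nyquist:
SQNR_base = 6.02*N + 1.76
          = 6.02*15 + 1.76
          = 92.06 dB

Step 2 — oversampling processing gain:
G = 10*log10(OSR) = 10*log10(64) = 18.06 dB

Step 3 — total:
SQNR_total = 92.06 + 18.06 = 110.12 dB

Base SQNR = 92.06 dB; oversampled SQNR = 110.12 dB


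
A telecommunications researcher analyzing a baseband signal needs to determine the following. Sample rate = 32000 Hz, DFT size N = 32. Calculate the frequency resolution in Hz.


DFT frequency resolution:
df = fs / N
   = 32000 / 32
   = 1000.0 Hz

1000.0 Hz


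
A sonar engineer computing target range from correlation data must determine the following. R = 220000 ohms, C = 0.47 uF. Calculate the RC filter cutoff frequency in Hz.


Cutoff frequency of a first-order RC filter:
fc = 1 / (2 * pi * R * C)
C = 0.47 uF = 4.7e-07 F
fc = 1 / (2 * pi * 220000 * 4.7e-07)
   = 1 / 0.64968136076237
   = 1.539216 Hz

1.539216 Hz


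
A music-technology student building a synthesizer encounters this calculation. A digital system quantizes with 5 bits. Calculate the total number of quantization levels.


Number of quantization levels = 2^N
= 2^5
= 32

32


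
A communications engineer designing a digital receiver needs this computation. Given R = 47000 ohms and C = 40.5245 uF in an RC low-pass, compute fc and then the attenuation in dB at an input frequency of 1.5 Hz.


Step 1 — cutoff frequency:
fc = 1 / (2*pi*R*C)
C = 40.5245 uF = 4.05245e-05 F
fc = 1 / (2*pi*47000*4.05245e-05)
   = 0.0835612 Hz

Step 2 — magnitude at f = 1.5 Hz:
|H(f)| = 1 / sqrt(1 + (f/fc)^2)
f/fc = 1.5 / 0.0835612 = 17.950915
|H| = 1 / sqrt(1 + 322.235349) = 0.0556212
|H|_dB = 20*log10(0.0556212) = -25.1 dB

fc = 0.0835612 Hz; |H(1.5 Hz)| = -25.1 dB


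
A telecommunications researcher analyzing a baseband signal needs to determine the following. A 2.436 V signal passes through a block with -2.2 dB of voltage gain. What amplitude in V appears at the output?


Output voltage from dB gain:
V_out = V_in * 10^(gain_dB / 20)
      = 2.436 * 10^(-2.2 / 20)
      = 2.436 * 0.776247
      = 1.8909 V

1.8909 V


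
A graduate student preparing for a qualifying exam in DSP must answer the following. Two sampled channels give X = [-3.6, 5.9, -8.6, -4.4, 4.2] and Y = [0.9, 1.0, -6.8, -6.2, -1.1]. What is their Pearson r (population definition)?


Pearson correlation coefficient (population):
r = cov(X,Y) / (std(X) * std(Y))
Mean X = -1.3, Mean Y = -2.44
Cov(X,Y) = 13.588
Std(X) = 5.482335, Std(Y) = 3.40388
r = 0.7281

0.7281


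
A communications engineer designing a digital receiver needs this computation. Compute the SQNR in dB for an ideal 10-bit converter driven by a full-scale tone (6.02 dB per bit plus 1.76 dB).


Theoretical SNR for a full-scale sinusoid:
SNR = 6.02 * N + 1.76
    = 6.02 * 10 + 1.76
    = 60.2 + 1.76
    = 61.96 dB

61.96 dB


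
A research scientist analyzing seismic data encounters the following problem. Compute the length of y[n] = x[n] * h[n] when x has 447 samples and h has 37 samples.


Linear convolution output length:
L = N + M - 1
  = 447 + 37 - 1
  = 483 samples

483


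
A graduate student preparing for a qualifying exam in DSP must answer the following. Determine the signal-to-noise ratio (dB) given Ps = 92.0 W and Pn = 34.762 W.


SNR in decibels:
SNR = 10 * log10(Ps / Pn)
    = 10 * log10(92.0 / 34.762)
    = 10 * log10(2.6466)
    = 10 * 0.4227
    = 4.23 dB

4.23 dB


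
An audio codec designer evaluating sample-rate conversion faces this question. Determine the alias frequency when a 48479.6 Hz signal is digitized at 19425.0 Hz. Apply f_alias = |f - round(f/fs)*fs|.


Compute the nearest integer multiple of fs to the signal:
n = round(48479.6 / 19425.0) = 2
f_alias = |48479.6 - 2 * 19425.0|
        = |48479.6 - 38850.0|
        = 9629.6 Hz

9629.6


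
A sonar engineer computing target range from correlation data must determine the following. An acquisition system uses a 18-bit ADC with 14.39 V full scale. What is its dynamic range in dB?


Dynamic range from full-scale to LSB:
V_min = V_max / 2^bits = 14.39 / 2^18
DR = 20 * log10(V_max / V_min)
   = 20 * log10(2^18)
   = 20 * 18 * log10(2)
   = 108.37 dB

108.37 dB


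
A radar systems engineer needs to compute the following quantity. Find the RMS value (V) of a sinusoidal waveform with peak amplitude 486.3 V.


RMS voltage for a sinusoidal waveform:
V_rms = V_peak / sqrt(2)
      = 486.3 / 1.414214
      = 343.866 V

343.866 V


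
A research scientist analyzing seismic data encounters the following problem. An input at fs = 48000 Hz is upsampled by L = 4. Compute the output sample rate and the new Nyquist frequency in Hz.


Step 1 — output sample rate after interpolation by L:
fs_out = L * fs_in = 4 * 48000 = 192000 Hz

Step 2 — Nyquist frequency of the output stream:
f_Nyq = fs_out / 2 = 192000 / 2 = 96000.0 Hz

fs_out = 192000 Hz; f_Nyquist = 96000.0 Hz


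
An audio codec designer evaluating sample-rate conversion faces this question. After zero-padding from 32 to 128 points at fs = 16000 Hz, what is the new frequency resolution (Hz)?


Frequency resolution after zero-padding:
N_padded = 32 * 4 = 128
df = fs / N_padded
   = 16000 / 128
   = 125.0 Hz

125.0 Hz


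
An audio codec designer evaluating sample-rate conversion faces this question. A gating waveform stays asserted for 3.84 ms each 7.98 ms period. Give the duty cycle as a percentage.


Duty cycle as a percentage:
DC = (t_on / T) * 100
   = (3.84 / 7.98) * 100
   = 0.481203 * 100
   = 48.12 %

48.12 %


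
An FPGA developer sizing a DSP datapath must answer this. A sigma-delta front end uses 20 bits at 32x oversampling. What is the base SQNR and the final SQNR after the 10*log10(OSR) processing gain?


Step 1 — baseline SQNR at Nyquist:
SQNR_base = 6.02*N + 1.76
          = 6.02*20 + 1.76
          = 122.16 dB

Step 2 — oversampling processing gain:
G = 10*log10(OSR) = 10*log10(32) = 15.05 dB

Step 3 — total:
SQNR_total = 122.16 + 15.05 = 137.21 dB

Base SQNR = 122.16 dB; oversampled SQNR = 137.21 dB


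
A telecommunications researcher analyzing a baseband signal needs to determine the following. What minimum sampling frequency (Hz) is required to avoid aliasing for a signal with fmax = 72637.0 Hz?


The Nyquist rate is twice the maximum frequency component.
fs_min = 2 * fmax
      = 2 * 72637.0
      = 145274.0 Hz

145274.0


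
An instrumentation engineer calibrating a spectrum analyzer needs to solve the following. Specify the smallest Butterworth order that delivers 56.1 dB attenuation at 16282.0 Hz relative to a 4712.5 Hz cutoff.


Butterworth filter order formula:
n = log10(10^(A/10) - 1) / (2 * log10(f_stop/f_pass))
10^(56.1/10) - 1 = 407379.2778
f_stop/f_pass = 16282.0 / 4712.5 = 3.4551
n = 5.2093 -> ceil = 6

6


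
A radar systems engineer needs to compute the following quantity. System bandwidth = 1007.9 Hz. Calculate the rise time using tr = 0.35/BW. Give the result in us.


Rise time from bandwidth relationship:
tr = 0.35 / BW
   = 0.35 / 1007.9
   = 0.0003472566723 s
   = 347.2567 us

347.2567 us


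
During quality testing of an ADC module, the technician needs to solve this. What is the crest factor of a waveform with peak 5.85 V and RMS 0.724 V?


Crest factor is the ratio of peak to RMS:
CF = V_peak / V_rms
   = 5.85 / 0.724
   = 8.0801

8.0801


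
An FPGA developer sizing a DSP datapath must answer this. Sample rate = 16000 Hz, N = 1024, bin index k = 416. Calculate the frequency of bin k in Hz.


Frequency of DFT bin k:
f_k = k * fs / N
    = 416 * 16000 / 1024
    = 6656000 / 1024
    = 6500.0 Hz

6500.0 Hz


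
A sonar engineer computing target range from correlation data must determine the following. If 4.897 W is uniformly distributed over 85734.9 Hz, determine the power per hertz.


Power spectral density:
PSD = P / BW
    = 4.897 / 85734.9
    = 5.712e-05 W/Hz

5.712e-05 W/Hz


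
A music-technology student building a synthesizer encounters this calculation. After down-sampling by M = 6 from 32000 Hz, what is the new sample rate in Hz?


Decimation reduces the sample rate:
fs_out = fs_in / M
       = 32000 / 6
       = 5333.3333 Hz

5333.3333 Hz


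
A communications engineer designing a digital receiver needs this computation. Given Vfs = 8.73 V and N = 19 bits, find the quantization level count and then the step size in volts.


Step 1 — number of quantization levels:
L = 2^N = 2^19 = 524288

Step 2 — LSB step size:
delta = Vfs / L
      = 8.73 / 524288
      = 1.665e-05 V

Levels = 524288; step size = 1.665e-05 V


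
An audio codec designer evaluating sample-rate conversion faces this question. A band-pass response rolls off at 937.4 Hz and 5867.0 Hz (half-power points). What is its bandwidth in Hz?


Bandwidth is the difference of -3dB frequencies:
BW = f_high - f_low
   = 5867.0 - 937.4
   = 4929.6 Hz

4929.6 Hz


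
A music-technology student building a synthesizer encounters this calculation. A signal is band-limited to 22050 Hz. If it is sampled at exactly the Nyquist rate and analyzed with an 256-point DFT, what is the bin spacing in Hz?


Step 1 — Nyquist sampling rate:
fs = 2 * fmax = 2 * 22050 = 44100 Hz

Step 2 — DFT bin spacing:
df = fs / N = 44100 / 256 = 172.2656 Hz

172.2656 Hz


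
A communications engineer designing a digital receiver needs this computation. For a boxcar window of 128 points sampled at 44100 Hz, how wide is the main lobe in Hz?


Main lobe width for a rectangular window:
Width = 2 * fs / N
      = 2 * 44100 / 128
      = 88200 / 128
      = 689.062 Hz

689.062 Hz


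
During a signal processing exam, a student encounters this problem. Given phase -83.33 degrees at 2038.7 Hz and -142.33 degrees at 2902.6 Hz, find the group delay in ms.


Group delay from phase difference:
tau = -d(phi)/d(omega)
d(phi) = -59.0 deg = -1.029744 rad
d(omega) = 2*pi*(2902.6 - 2038.7) = 5428.0438 rad/s
tau = -(-1.029744) / 5428.0438
    = 0.1897 ms

0.1897 ms


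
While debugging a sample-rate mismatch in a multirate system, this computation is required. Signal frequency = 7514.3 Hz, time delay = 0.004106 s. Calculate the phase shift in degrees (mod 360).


Phase shift from frequency and time delay:
phi = 360 * f * t_delay
    = 360 * 7514.3 * 0.004106
    = 11107.34 degrees
    mod 360 = 307.34 degrees

307.34 degrees


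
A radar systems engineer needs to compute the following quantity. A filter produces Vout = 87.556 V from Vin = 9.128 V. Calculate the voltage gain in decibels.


Voltage gain in dB:
G = 20 * log10(Vout / Vin)
  = 20 * log10(87.556 / 9.128)
  = 20 * log10(9.592025)
  = 20 * 0.98191
  = 19.64 dB

19.64 dB


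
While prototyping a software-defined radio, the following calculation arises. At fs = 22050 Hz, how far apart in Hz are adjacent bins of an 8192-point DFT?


DFT frequency resolution:
df = fs / N
   = 22050 / 8192
   = 2.6917 Hz

2.6917 Hz


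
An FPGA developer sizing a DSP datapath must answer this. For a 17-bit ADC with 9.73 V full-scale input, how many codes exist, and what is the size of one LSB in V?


Step 1 — number of quantization levels:
L = 2^N = 2^17 = 131072

Step 2 — LSB step size:
delta = Vfs / L
      = 9.73 / 131072
      = 7.423e-05 V

Levels = 131072; step size = 7.423e-05 V


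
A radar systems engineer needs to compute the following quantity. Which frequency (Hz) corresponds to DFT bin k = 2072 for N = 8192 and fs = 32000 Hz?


Frequency of DFT bin k:
f_k = k * fs / N
    = 2072 * 32000 / 8192
    = 66304000 / 8192
    = 8093.75 Hz

8093.75 Hz


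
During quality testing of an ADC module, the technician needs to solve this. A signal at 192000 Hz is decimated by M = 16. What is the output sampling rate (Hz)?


Decimation reduces the sample rate:
fs_out = fs_in / M
       = 192000 / 16
       = 12000.0 Hz

12000.0 Hz


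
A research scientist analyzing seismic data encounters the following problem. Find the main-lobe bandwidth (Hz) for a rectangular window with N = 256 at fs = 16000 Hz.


Main lobe width for a rectangular window:
Width = 2 * fs / N
      = 2 * 16000 / 256
      = 32000 / 256
      = 125.0 Hz

125.0 Hz


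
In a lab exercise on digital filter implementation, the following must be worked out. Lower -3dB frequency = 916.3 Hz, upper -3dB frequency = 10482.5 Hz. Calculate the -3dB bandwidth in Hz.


Bandwidth is the difference of -3dB frequencies:
BW = f_high - f_low
   = 10482.5 - 916.3
   = 9566.2 Hz

9566.2 Hz


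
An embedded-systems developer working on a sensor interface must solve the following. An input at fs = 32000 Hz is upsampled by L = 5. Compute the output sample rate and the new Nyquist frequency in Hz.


Step 1 — output sample rate after interpolation by L:
fs_out = L * fs_in = 5 * 32000 = 160000 Hz

Step 2 — Nyquist frequency of the output stream:
f_Nyq = fs_out / 2 = 160000 / 2 = 80000.0 Hz

fs_out = 160000 Hz; f_Nyquist = 80000.0 Hz


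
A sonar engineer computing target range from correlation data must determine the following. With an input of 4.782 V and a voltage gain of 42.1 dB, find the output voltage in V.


Output voltage from dB gain:
V_out = V_in * 10^(gain_dB / 20)
      = 4.782 * 10^(42.1 / 20)
      = 4.782 * 127.350308
      = 608.9892 V

608.9892 V


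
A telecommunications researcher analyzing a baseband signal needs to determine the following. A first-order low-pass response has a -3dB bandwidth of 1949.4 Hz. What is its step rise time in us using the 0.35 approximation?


Rise time from bandwidth relationship:
tr = 0.35 / BW
   = 0.35 / 1949.4
   = 0.0001795424233 s
   = 179.5424 us

179.5424 us


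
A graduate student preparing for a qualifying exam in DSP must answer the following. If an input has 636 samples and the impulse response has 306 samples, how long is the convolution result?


Linear convolution output length:
L = N + M - 1
  = 636 + 306 - 1
  = 941 samples

941


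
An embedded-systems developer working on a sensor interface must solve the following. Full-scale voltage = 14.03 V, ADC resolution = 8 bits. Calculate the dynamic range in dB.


Dynamic range from full-scale to LSB:
V_min = V_max / 2^bits = 14.03 / 2^8
DR = 20 * log10(V_max / V_min)
   = 20 * log10(2^8)
   = 20 * 8 * log10(2)
   = 48.16 dB

48.16 dB


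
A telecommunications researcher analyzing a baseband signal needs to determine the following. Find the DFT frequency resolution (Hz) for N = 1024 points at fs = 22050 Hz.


DFT frequency resolution:
df = fs / N
   = 22050 / 1024
   = 21.5332 Hz

21.5332 Hz


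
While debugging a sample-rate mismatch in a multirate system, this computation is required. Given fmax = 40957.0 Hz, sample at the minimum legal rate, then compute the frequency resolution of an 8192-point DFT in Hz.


Step 1 — Nyquist sampling rate:
fs = 2 * fmax = 2 * 40957.0 = 81914.0 Hz

Step 2 — DFT bin spacing:
df = fs / N = 81914.0 / 8192 = 9.9993 Hz

9.9993 Hz


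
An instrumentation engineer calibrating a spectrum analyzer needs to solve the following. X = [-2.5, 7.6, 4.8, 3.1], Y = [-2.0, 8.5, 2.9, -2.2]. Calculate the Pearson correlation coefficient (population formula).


Pearson correlation coefficient (population):
r = cov(X,Y) / (std(X) * std(Y))
Mean X = 3.25, Mean Y = 1.8
Cov(X,Y) = 13.325
Std(X) = 3.688157, Std(Y) = 4.374357
r = 0.8259

0.8259


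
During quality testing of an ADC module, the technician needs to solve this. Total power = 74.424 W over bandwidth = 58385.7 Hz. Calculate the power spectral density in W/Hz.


Power spectral density:
PSD = P / BW
    = 74.424 / 58385.7
    = 0.0012747 W/Hz

0.0012747 W/Hz
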